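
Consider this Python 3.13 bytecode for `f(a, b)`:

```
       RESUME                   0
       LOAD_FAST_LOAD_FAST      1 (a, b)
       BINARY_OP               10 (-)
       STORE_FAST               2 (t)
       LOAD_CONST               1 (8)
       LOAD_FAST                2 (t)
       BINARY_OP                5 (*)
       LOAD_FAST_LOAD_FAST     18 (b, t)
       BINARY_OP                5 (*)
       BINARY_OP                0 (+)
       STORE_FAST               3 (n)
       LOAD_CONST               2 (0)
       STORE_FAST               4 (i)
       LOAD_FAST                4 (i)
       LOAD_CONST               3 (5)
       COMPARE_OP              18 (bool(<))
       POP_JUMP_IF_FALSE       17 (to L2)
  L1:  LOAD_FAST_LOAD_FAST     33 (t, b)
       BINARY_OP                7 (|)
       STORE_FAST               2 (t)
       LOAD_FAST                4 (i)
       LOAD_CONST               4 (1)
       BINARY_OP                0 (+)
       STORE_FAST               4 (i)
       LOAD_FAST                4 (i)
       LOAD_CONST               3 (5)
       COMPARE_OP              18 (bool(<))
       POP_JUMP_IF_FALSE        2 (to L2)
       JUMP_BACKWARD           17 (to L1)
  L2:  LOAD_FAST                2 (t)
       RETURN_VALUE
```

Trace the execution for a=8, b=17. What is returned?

-9

LOAD_FAST_LOAD_FAST a,b → push 8,17
BINARY_OP - → 8 - 17 = -9
STORE_FAST t → t=-9
LOAD_CONST → push 8
LOAD_FAST t → push -9
BINARY_OP * → 8 * -9 = -72
LOAD_FAST_LOAD_FAST b,t → push 17,-9
BINARY_OP * → 17 * -9 = -153
BINARY_OP + → -72 + -153 = -225
STORE_FAST n → n=-225
LOAD_CONST → push 0
STORE_FAST i → i=0
LOAD_FAST i → push 0
LOAD_CONST → push 5
COMPARE_OP bool(<) → 0 vs 5 = True
POP_JUMP_IF_FALSE → pop True; no jump
LOAD_FAST_LOAD_FAST t,b → push -9,17
BINARY_OP | → -9 | 17 = -9
STORE_FAST t → t=-9
LOAD_FAST i → push 0
LOAD_CONST → push 1
BINARY_OP + → 0 + 1 = 1
STORE_FAST i → i=1
LOAD_FAST i → push 1
LOAD_CONST → push 5
COMPARE_OP bool(<) → 1 vs 5 = True
POP_JUMP_IF_FALSE → pop True; no jump
LOAD_FAST_LOAD_FAST t,b → push -9,17
BINARY_OP | → -9 | 17 = -9
STORE_FAST t → t=-9
LOAD_FAST i → push 1
LOAD_CONST → push 1
BINARY_OP + → 1 + 1 = 2
STORE_FAST i → i=2
LOAD_FAST i → push 2
LOAD_CONST → push 5
COMPARE_OP bool(<) → 2 vs 5 = True
POP_JUMP_IF_FALSE → pop True; no jump
LOAD_FAST_LOAD_FAST t,b → push -9,17
BINARY_OP | → -9 | 17 = -9
STORE_FAST t → t=-9
LOAD_FAST i → push 2
LOAD_CONST → push 1
BINARY_OP + → 2 + 1 = 3
STORE_FAST i → i=3
LOAD_FAST i → push 3
LOAD_CONST → push 5
COMPARE_OP bool(<) → 3 vs 5 = True
POP_JUMP_IF_FALSE → pop True; no jump
LOAD_FAST_LOAD_FAST t,b → push -9,17
BINARY_OP | → -9 | 17 = -9
STORE_FAST t → t=-9
LOAD_FAST i → push 3
LOAD_CONST → push 1
BINARY_OP + → 3 + 1 = 4
STORE_FAST i → i=4
LOAD_FAST i → push 4
LOAD_CONST → push 5
COMPARE_OP bool(<) → 4 vs 5 = True
POP_JUMP_IF_FALSE → pop True; no jump
LOAD_FAST_LOAD_FAST t,b → push -9,17
BINARY_OP | → -9 | 17 = -9
STORE_FAST t → t=-9
LOAD_FAST i → push 4
LOAD_CONST → push 1
BINARY_OP + → 4 + 1 = 5
STORE_FAST i → i=5
LOAD_FAST i → push 5
LOAD_CONST → push 5
COMPARE_OP bool(<) → 5 vs 5 = False
POP_JUMP_IF_FALSE → pop False; jump
LOAD_FAST t → push -9
RETURN_VALUE → return -9.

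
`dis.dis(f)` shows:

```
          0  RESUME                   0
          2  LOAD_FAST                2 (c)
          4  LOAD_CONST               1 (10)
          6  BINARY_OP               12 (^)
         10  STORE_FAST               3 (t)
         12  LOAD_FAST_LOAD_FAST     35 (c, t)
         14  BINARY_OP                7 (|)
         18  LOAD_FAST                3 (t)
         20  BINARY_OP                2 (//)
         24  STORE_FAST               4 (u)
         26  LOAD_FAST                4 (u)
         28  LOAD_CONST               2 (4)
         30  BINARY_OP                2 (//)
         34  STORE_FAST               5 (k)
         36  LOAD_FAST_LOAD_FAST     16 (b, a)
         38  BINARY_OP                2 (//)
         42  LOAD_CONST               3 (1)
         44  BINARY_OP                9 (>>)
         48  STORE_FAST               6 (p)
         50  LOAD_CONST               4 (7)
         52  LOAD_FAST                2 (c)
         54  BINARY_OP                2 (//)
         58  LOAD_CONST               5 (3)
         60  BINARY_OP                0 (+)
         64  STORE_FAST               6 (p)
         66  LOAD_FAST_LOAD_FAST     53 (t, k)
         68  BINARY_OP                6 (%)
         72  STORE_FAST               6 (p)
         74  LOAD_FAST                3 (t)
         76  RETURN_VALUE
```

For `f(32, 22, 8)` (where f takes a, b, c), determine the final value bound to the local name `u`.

5

LOAD_FAST c → push 8. Stack: [8]
LOAD_CONST → push 10. Stack: [8, 10]
BINARY_OP ^ → 8 ^ 10 = 2. Stack: [2]
STORE_FAST t → t=2. Stack: []
LOAD_FAST_LOAD_FAST c,t → push 8,2. Stack: [8, 2]
BINARY_OP | → 8 | 2 = 10. Stack: [10]
LOAD_FAST t → push 2. Stack: [10, 2]
BINARY_OP // → 10 // 2 = 5. Stack: [5]
STORE_FAST u → u=5. Stack: []
LOAD_FAST u → push 5. Stack: [5]
LOAD_CONST → push 4. Stack: [5, 4]
BINARY_OP // → 5 // 4 = 1. Stack: [1]
STORE_FAST k → k=1. Stack: []
LOAD_FAST_LOAD_FAST b,a → push 22,32. Stack: [22, 32]
BINARY_OP // → 22 // 32 = 0. Stack: [0]
LOAD_CONST → push 1. Stack: [0, 1]
BINARY_OP >> → 0 >> 1 = 0. Stack: [0]
STORE_FAST p → p=0. Stack: []
LOAD_CONST → push 7. Stack: [7]
LOAD_FAST c → push 8. Stack: [7, 8]
BINARY_OP // → 7 // 8 = 0. Stack: [0]
LOAD_CONST → push 3. Stack: [0, 3]
BINARY_OP + → 0 + 3 = 3. Stack: [3]
STORE_FAST p → p=3. Stack: []
LOAD_FAST_LOAD_FAST t,k → push 2,1. Stack: [2, 1]
BINARY_OP % → 2 % 1 = 0. Stack: [0]
STORE_FAST p → p=0. Stack: []
LOAD_FAST t → push 2. Stack: [2]
RETURN_VALUE → return 2.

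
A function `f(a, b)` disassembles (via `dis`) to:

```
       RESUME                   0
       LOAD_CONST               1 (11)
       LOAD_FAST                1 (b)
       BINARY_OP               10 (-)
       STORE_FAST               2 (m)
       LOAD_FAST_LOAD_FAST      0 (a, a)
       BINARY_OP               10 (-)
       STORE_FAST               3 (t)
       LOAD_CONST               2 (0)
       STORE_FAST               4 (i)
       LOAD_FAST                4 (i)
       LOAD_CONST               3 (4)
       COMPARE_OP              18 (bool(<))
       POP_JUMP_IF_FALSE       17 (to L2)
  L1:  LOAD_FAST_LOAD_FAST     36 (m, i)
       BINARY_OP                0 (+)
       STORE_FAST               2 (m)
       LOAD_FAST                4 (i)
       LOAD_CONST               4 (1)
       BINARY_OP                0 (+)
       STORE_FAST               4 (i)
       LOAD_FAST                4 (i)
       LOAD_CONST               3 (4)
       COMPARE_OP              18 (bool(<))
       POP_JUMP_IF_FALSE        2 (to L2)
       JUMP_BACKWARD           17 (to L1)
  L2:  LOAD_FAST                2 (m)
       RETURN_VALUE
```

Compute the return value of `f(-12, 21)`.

LOAD_CONST → push 11. Stack: [11]
LOAD_FAST b → push 21. Stack: [11, 21]
BINARY_OP - → 11 - 21 = -10. Stack: [-10]
STORE_FAST m → m=-10. Stack: []
LOAD_FAST_LOAD_FAST a,a → push -12,-12. Stack: [-12, -12]
BINARY_OP - → -12 - -12 = 0. Stack: [0]
STORE_FAST t → t=0. Stack: []
LOAD_CONST → push 0. Stack: [0]
STORE_FAST i → i=0. Stack: []
LOAD_FAST i → push 0. Stack: [0]
LOAD_CONST → push 4. Stack: [0, 4]
COMPARE_OP bool(<) → 0 vs 4 = True. Stack: [True]
POP_JUMP_IF_FALSE → pop True; no jump. Stack: []
LOAD_FAST_LOAD_FAST m,i → push -10,0. Stack: [-10, 0]
BINARY_OP + → -10 + 0 = -10. Stack: [-10]
STORE_FAST m → m=-10. Stack: []
LOAD_FAST i → push 0. Stack: [0]
LOAD_CONST → push 1. Stack: [0, 1]
BINARY_OP + → 0 + 1 = 1. Stack: [1]
STORE_FAST i → i=1. Stack: []
LOAD_FAST i → push 1. Stack: [1]
LOAD_CONST → push 4. Stack: [1, 4]
COMPARE_OP bool(<) → 1 vs 4 = True. Stack: [True]
POP_JUMP_IF_FALSE → pop True; no jump. Stack: []
LOAD_FAST_LOAD_FAST m,i → push -10,1. Stack: [-10, 1]
BINARY_OP + → -10 + 1 = -9. Stack: [-9]
STORE_FAST m → m=-9. Stack: []
LOAD_FAST i → push 1. Stack: [1]
LOAD_CONST → push 1. Stack: [1, 1]
BINARY_OP + → 1 + 1 = 2. Stack: [2]
STORE_FAST i → i=2. Stack: []
LOAD_FAST i → push 2. Stack: [2]
LOAD_CONST → push 4. Stack: [2, 4]
COMPARE_OP bool(<) → 2 vs 4 = True. Stack: [True]
POP_JUMP_IF_FALSE → pop True; no jump. Stack: []
LOAD_FAST_LOAD_FAST m,i → push -9,2. Stack: [-9, 2]
BINARY_OP + → -9 + 2 = -7. Stack: [-7]
STORE_FAST m → m=-7. Stack: []
LOAD_FAST i → push 2. Stack: [2]
LOAD_CONST → push 1. Stack: [2, 1]
BINARY_OP + → 2 + 1 = 3. Stack: [3]
STORE_FAST i → i=3. Stack: []
LOAD_FAST i → push 3. Stack: [3]
LOAD_CONST → push 4. Stack: [3, 4]
COMPARE_OP bool(<) → 3 vs 4 = True. Stack: [True]
POP_JUMP_IF_FALSE → pop True; no jump. Stack: []
LOAD_FAST_LOAD_FAST m,i → push -7,3. Stack: [-7, 3]
BINARY_OP + → -7 + 3 = -4. Stack: [-4]
STORE_FAST m → m=-4. Stack: []
LOAD_FAST i → push 3. Stack: [3]
LOAD_CONST → push 1. Stack: [3, 1]
BINARY_OP + → 3 + 1 = 4. Stack: [4]
STORE_FAST i → i=4. Stack: []
LOAD_FAST i → push 4. Stack: [4]
LOAD_CONST → push 4. Stack: [4, 4]
COMPARE_OP bool(<) → 4 vs 4 = False. Stack: [False]
POP_JUMP_IF_FALSE → pop False; jump. Stack: []
LOAD_FAST m → push -4. Stack: [-4]
RETURN_VALUE → return -4.

-4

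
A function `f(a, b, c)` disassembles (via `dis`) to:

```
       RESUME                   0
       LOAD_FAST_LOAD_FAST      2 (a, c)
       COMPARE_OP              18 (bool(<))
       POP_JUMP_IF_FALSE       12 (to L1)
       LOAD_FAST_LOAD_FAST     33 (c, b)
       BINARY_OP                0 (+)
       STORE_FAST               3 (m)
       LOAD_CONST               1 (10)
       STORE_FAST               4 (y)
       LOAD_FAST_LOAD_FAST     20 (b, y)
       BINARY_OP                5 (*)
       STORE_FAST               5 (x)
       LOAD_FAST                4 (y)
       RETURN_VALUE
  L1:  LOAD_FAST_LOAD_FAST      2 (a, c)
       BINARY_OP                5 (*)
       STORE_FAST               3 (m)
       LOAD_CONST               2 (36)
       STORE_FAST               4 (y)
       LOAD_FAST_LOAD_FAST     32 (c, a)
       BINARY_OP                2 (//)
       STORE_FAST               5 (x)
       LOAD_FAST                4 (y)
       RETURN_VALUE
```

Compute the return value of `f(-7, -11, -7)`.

36

LOAD_FAST_LOAD_FAST a,c → push -7,-7. Stack: [-7, -7]
COMPARE_OP bool(<) → -7 vs -7 = False. Stack: [False]
POP_JUMP_IF_FALSE → pop False; jump. Stack: []
LOAD_FAST_LOAD_FAST a,c → push -7,-7. Stack: [-7, -7]
BINARY_OP * → -7 * -7 = 49. Stack: [49]
STORE_FAST m → m=49. Stack: []
LOAD_CONST → push 36. Stack: [36]
STORE_FAST y → y=36. Stack: []
LOAD_FAST_LOAD_FAST c,a → push -7,-7. Stack: [-7, -7]
BINARY_OP // → -7 // -7 = 1. Stack: [1]
STORE_FAST x → x=1. Stack: []
LOAD_FAST y → push 36. Stack: [36]
RETURN_VALUE → return 36.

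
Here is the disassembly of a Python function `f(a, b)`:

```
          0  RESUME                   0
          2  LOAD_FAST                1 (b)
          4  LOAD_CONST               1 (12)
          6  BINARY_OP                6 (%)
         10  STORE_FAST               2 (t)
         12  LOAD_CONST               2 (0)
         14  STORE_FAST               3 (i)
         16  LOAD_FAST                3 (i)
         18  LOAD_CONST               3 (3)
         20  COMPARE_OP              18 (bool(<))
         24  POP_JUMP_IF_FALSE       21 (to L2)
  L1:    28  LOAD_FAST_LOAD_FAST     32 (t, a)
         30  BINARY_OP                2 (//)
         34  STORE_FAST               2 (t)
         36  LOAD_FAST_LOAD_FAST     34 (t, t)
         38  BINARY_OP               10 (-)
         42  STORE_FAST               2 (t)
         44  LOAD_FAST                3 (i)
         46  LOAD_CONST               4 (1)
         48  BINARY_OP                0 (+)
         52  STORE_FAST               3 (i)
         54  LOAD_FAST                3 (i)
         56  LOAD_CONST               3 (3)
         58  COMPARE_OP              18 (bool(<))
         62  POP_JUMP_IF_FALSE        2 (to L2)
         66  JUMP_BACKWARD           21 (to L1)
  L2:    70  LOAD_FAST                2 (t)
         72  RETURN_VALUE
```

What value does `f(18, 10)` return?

LOAD_FAST b → push 10. Stack: [10]
LOAD_CONST → push 12. Stack: [10, 12]
BINARY_OP % → 10 % 12 = 10. Stack: [10]
STORE_FAST t → t=10. Stack: []
LOAD_CONST → push 0. Stack: [0]
STORE_FAST i → i=0. Stack: []
LOAD_FAST i → push 0. Stack: [0]
LOAD_CONST → push 3. Stack: [0, 3]
COMPARE_OP bool(<) → 0 vs 3 = True. Stack: [True]
POP_JUMP_IF_FALSE → pop True; no jump. Stack: []
LOAD_FAST_LOAD_FAST t,a → push 10,18. Stack: [10, 18]
BINARY_OP // → 10 // 18 = 0. Stack: [0]
STORE_FAST t → t=0. Stack: []
LOAD_FAST_LOAD_FAST t,t → push 0,0. Stack: [0, 0]
BINARY_OP - → 0 - 0 = 0. Stack: [0]
STORE_FAST t → t=0. Stack: []
LOAD_FAST i → push 0. Stack: [0]
LOAD_CONST → push 1. Stack: [0, 1]
BINARY_OP + → 0 + 1 = 1. Stack: [1]
STORE_FAST i → i=1. Stack: []
LOAD_FAST i → push 1. Stack: [1]
LOAD_CONST → push 3. Stack: [1, 3]
COMPARE_OP bool(<) → 1 vs 3 = True. Stack: [True]
POP_JUMP_IF_FALSE → pop True; no jump. Stack: []
LOAD_FAST_LOAD_FAST t,a → push 0,18. Stack: [0, 18]
BINARY_OP // → 0 // 18 = 0. Stack: [0]
STORE_FAST t → t=0. Stack: []
LOAD_FAST_LOAD_FAST t,t → push 0,0. Stack: [0, 0]
BINARY_OP - → 0 - 0 = 0. Stack: [0]
STORE_FAST t → t=0. Stack: []
LOAD_FAST i → push 1. Stack: [1]
LOAD_CONST → push 1. Stack: [1, 1]
BINARY_OP + → 1 + 1 = 2. Stack: [2]
STORE_FAST i → i=2. Stack: []
LOAD_FAST i → push 2. Stack: [2]
LOAD_CONST → push 3. Stack: [2, 3]
COMPARE_OP bool(<) → 2 vs 3 = True. Stack: [True]
POP_JUMP_IF_FALSE → pop True; no jump. Stack: []
LOAD_FAST_LOAD_FAST t,a → push 0,18. Stack: [0, 18]
BINARY_OP // → 0 // 18 = 0. Stack: [0]
STORE_FAST t → t=0. Stack: []
LOAD_FAST_LOAD_FAST t,t → push 0,0. Stack: [0, 0]
BINARY_OP - → 0 - 0 = 0. Stack: [0]
STORE_FAST t → t=0. Stack: []
LOAD_FAST i → push 2. Stack: [2]
LOAD_CONST → push 1. Stack: [2, 1]
BINARY_OP + → 2 + 1 = 3. Stack: [3]
STORE_FAST i → i=3. Stack: []
LOAD_FAST i → push 3. Stack: [3]
LOAD_CONST → push 3. Stack: [3, 3]
COMPARE_OP bool(<) → 3 vs 3 = False. Stack: [False]
POP_JUMP_IF_FALSE → pop False; jump. Stack: []
LOAD_FAST t → push 0. Stack: [0]
RETURN_VALUE → return 0.

0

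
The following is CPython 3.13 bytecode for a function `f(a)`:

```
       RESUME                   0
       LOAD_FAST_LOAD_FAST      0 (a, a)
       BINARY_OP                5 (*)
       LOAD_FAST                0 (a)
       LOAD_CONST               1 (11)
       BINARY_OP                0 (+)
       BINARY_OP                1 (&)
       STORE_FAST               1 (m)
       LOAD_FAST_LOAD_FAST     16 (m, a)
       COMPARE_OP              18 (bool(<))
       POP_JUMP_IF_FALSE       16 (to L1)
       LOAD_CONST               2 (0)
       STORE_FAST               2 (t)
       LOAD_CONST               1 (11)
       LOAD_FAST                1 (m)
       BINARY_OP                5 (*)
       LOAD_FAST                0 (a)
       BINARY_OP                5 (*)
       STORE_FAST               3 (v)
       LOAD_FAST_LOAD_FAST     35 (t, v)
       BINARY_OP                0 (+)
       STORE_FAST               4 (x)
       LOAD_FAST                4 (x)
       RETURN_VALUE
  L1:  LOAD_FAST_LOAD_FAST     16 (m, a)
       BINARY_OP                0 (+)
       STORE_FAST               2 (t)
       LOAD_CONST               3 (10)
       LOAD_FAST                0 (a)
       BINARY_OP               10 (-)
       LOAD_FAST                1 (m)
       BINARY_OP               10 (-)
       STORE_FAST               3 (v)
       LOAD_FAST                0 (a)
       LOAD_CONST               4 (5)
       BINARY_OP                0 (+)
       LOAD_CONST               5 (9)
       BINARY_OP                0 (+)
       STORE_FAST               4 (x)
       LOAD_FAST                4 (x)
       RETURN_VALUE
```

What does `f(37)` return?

LOAD_FAST_LOAD_FAST a,a → push 37,37. Stack: [37, 37]
BINARY_OP * → 37 * 37 = 1369. Stack: [1369]
LOAD_FAST a → push 37. Stack: [1369, 37]
LOAD_CONST → push 11. Stack: [1369, 37, 11]
BINARY_OP + → 37 + 11 = 48. Stack: [1369, 48]
BINARY_OP & → 1369 & 48 = 16. Stack: [16]
STORE_FAST m → m=16. Stack: []
LOAD_FAST_LOAD_FAST m,a → push 16,37. Stack: [16, 37]
COMPARE_OP bool(<) → 16 vs 37 = True. Stack: [True]
POP_JUMP_IF_FALSE → pop True; no jump. Stack: []
LOAD_CONST → push 0. Stack: [0]
STORE_FAST t → t=0. Stack: []
LOAD_CONST → push 11. Stack: [11]
LOAD_FAST m → push 16. Stack: [11, 16]
BINARY_OP * → 11 * 16 = 176. Stack: [176]
LOAD_FAST a → push 37. Stack: [176, 37]
BINARY_OP * → 176 * 37 = 6512. Stack: [6512]
STORE_FAST v → v=6512. Stack: []
LOAD_FAST_LOAD_FAST t,v → push 0,6512. Stack: [0, 6512]
BINARY_OP + → 0 + 6512 = 6512. Stack: [6512]
STORE_FAST x → x=6512. Stack: []
LOAD_FAST x → push 6512. Stack: [6512]
RETURN_VALUE → return 6512.

6512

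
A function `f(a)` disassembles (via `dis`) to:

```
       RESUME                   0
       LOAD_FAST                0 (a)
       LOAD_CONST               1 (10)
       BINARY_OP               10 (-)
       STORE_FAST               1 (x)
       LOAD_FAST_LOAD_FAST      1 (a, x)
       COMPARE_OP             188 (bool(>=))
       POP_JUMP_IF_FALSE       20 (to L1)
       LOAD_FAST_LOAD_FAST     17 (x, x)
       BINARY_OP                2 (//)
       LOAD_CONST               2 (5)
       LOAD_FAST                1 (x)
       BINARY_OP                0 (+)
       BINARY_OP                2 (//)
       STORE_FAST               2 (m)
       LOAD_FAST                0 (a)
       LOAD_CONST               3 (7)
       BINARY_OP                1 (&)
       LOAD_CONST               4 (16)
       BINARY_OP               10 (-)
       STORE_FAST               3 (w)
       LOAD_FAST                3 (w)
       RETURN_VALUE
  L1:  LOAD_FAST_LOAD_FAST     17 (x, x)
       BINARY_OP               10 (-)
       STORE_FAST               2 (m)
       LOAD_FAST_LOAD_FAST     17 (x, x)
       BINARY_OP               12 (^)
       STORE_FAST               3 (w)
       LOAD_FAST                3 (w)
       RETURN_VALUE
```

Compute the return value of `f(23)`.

-9

LOAD_FAST a → push 23. Stack: [23]
LOAD_CONST → push 10. Stack: [23, 10]
BINARY_OP - → 23 - 10 = 13. Stack: [13]
STORE_FAST x → x=13. Stack: []
LOAD_FAST_LOAD_FAST a,x → push 23,13. Stack: [23, 13]
COMPARE_OP bool(>=) → 23 vs 13 = True. Stack: [True]
POP_JUMP_IF_FALSE → pop True; no jump. Stack: []
LOAD_FAST_LOAD_FAST x,x → push 13,13. Stack: [13, 13]
BINARY_OP // → 13 // 13 = 1. Stack: [1]
LOAD_CONST → push 5. Stack: [1, 5]
LOAD_FAST x → push 13. Stack: [1, 5, 13]
BINARY_OP + → 5 + 13 = 18. Stack: [1, 18]
BINARY_OP // → 1 // 18 = 0. Stack: [0]
STORE_FAST m → m=0. Stack: []
LOAD_FAST a → push 23. Stack: [23]
LOAD_CONST → push 7. Stack: [23, 7]
BINARY_OP & → 23 & 7 = 7. Stack: [7]
LOAD_CONST → push 16. Stack: [7, 16]
BINARY_OP - → 7 - 16 = -9. Stack: [-9]
STORE_FAST w → w=-9. Stack: []
LOAD_FAST w → push -9. Stack: [-9]
RETURN_VALUE → return -9.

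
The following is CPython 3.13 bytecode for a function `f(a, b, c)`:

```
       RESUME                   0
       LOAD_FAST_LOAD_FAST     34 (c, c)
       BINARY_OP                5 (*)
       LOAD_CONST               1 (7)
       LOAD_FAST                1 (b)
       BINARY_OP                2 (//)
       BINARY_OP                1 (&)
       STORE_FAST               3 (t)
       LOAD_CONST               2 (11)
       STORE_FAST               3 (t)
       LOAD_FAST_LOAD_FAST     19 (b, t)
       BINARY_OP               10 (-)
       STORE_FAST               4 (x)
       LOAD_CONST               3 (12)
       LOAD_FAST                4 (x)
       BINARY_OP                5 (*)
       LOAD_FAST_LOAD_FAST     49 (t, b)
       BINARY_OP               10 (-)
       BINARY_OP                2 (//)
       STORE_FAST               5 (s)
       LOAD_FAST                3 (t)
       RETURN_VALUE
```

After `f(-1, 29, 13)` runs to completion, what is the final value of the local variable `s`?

LOAD_FAST_LOAD_FAST c,c → push 13,13. Stack: [13, 13]
BINARY_OP * → 13 * 13 = 169. Stack: [169]
LOAD_CONST → push 7. Stack: [169, 7]
LOAD_FAST b → push 29. Stack: [169, 7, 29]
BINARY_OP // → 7 // 29 = 0. Stack: [169, 0]
BINARY_OP & → 169 & 0 = 0. Stack: [0]
STORE_FAST t → t=0. Stack: []
LOAD_CONST → push 11. Stack: [11]
STORE_FAST t → t=11. Stack: []
LOAD_FAST_LOAD_FAST b,t → push 29,11. Stack: [29, 11]
BINARY_OP - → 29 - 11 = 18. Stack: [18]
STORE_FAST x → x=18. Stack: []
LOAD_CONST → push 12. Stack: [12]
LOAD_FAST x → push 18. Stack: [12, 18]
BINARY_OP * → 12 * 18 = 216. Stack: [216]
LOAD_FAST_LOAD_FAST t,b → push 11,29. Stack: [216, 11, 29]
BINARY_OP - → 11 - 29 = -18. Stack: [216, -18]
BINARY_OP // → 216 // -18 = -12. Stack: [-12]
STORE_FAST s → s=-12. Stack: []
LOAD_FAST t → push 11. Stack: [11]
RETURN_VALUE → return 11.

-12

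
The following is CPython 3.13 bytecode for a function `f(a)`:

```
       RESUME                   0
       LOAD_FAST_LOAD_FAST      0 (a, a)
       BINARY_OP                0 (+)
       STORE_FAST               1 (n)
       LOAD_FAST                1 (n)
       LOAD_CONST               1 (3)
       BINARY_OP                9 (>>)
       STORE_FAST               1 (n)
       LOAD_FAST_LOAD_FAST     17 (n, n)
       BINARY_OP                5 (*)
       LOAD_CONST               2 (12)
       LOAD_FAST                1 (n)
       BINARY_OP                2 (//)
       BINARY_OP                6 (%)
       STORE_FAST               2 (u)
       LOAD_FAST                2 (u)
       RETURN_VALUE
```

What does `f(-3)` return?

LOAD_FAST_LOAD_FAST a,a → push -3,-3. Stack: [-3, -3]
BINARY_OP + → -3 + -3 = -6. Stack: [-6]
STORE_FAST n → n=-6. Stack: []
LOAD_FAST n → push -6. Stack: [-6]
LOAD_CONST → push 3. Stack: [-6, 3]
BINARY_OP >> → -6 >> 3 = -1. Stack: [-1]
STORE_FAST n → n=-1. Stack: []
LOAD_FAST_LOAD_FAST n,n → push -1,-1. Stack: [-1, -1]
BINARY_OP * → -1 * -1 = 1. Stack: [1]
LOAD_CONST → push 12. Stack: [1, 12]
LOAD_FAST n → push -1. Stack: [1, 12, -1]
BINARY_OP // → 12 // -1 = -12. Stack: [1, -12]
BINARY_OP % → 1 % -12 = -11. Stack: [-11]
STORE_FAST u → u=-11. Stack: []
LOAD_FAST u → push -11. Stack: [-11]
RETURN_VALUE → return -11.

-11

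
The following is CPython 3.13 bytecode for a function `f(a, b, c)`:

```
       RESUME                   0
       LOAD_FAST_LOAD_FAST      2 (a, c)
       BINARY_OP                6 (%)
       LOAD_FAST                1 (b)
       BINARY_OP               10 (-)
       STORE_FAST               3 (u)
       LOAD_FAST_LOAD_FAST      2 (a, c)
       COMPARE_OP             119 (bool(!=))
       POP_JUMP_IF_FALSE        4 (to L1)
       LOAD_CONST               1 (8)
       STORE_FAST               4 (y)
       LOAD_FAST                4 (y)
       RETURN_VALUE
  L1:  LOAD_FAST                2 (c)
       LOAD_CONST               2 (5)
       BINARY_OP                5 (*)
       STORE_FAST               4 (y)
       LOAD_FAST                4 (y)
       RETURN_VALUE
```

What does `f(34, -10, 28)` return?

8

LOAD_FAST_LOAD_FAST a,c → push 34,28. Stack: [34, 28]
BINARY_OP % → 34 % 28 = 6. Stack: [6]
LOAD_FAST b → push -10. Stack: [6, -10]
BINARY_OP - → 6 - -10 = 16. Stack: [16]
STORE_FAST u → u=16. Stack: []
LOAD_FAST_LOAD_FAST a,c → push 34,28. Stack: [34, 28]
COMPARE_OP bool(!=) → 34 vs 28 = True. Stack: [True]
POP_JUMP_IF_FALSE → pop True; no jump. Stack: []
LOAD_CONST → push 8. Stack: [8]
STORE_FAST y → y=8. Stack: []
LOAD_FAST y → push 8. Stack: [8]
RETURN_VALUE → return 8.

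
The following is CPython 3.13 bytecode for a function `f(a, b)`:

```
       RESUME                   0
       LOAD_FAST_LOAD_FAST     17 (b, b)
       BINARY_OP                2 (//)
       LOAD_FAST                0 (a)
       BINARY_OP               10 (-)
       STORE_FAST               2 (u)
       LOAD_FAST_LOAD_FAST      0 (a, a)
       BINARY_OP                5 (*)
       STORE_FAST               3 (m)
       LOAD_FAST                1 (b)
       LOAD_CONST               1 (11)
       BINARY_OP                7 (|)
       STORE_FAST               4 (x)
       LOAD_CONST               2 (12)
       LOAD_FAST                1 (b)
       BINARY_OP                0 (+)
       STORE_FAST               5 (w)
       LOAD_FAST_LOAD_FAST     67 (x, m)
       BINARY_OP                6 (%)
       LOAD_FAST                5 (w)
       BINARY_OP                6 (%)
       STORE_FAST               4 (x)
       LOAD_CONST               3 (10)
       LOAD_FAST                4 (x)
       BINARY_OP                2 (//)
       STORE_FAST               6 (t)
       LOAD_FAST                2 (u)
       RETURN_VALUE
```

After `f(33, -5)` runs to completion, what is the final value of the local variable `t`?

1

LOAD_FAST_LOAD_FAST b,b → push -5,-5. Stack: [-5, -5]
BINARY_OP // → -5 // -5 = 1. Stack: [1]
LOAD_FAST a → push 33. Stack: [1, 33]
BINARY_OP - → 1 - 33 = -32. Stack: [-32]
STORE_FAST u → u=-32. Stack: []
LOAD_FAST_LOAD_FAST a,a → push 33,33. Stack: [33, 33]
BINARY_OP * → 33 * 33 = 1089. Stack: [1089]
STORE_FAST m → m=1089. Stack: []
LOAD_FAST b → push -5. Stack: [-5]
LOAD_CONST → push 11. Stack: [-5, 11]
BINARY_OP | → -5 | 11 = -5. Stack: [-5]
STORE_FAST x → x=-5. Stack: []
LOAD_CONST → push 12. Stack: [12]
LOAD_FAST b → push -5. Stack: [12, -5]
BINARY_OP + → 12 + -5 = 7. Stack: [7]
STORE_FAST w → w=7. Stack: []
LOAD_FAST_LOAD_FAST x,m → push -5,1089. Stack: [-5, 1089]
BINARY_OP % → -5 % 1089 = 1084. Stack: [1084]
LOAD_FAST w → push 7. Stack: [1084, 7]
BINARY_OP % → 1084 % 7 = 6. Stack: [6]
STORE_FAST x → x=6. Stack: []
LOAD_CONST → push 10. Stack: [10]
LOAD_FAST x → push 6. Stack: [10, 6]
BINARY_OP // → 10 // 6 = 1. Stack: [1]
STORE_FAST t → t=1. Stack: []
LOAD_FAST u → push -32. Stack: [-32]
RETURN_VALUE → return -32.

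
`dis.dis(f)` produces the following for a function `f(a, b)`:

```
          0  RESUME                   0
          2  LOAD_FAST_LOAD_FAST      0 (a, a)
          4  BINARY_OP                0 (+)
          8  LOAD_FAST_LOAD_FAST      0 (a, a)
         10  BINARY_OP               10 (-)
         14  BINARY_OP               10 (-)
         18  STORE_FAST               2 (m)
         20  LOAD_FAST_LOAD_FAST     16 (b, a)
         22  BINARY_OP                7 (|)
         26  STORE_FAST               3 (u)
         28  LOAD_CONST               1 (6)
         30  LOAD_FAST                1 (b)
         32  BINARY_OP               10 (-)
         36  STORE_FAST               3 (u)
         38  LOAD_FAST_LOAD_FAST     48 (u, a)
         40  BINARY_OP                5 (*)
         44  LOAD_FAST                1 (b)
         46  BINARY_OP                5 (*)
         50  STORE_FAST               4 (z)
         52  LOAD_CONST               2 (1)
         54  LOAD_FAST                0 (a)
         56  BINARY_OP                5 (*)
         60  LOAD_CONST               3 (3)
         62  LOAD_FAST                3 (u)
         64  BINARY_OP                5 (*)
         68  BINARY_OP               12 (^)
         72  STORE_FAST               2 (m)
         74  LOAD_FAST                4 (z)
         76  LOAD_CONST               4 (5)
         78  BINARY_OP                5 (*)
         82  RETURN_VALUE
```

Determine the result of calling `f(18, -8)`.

-10080

LOAD_FAST_LOAD_FAST a,a → push 18,18. Stack: [18, 18]
BINARY_OP + → 18 + 18 = 36. Stack: [36]
LOAD_FAST_LOAD_FAST a,a → push 18,18. Stack: [36, 18, 18]
BINARY_OP - → 18 - 18 = 0. Stack: [36, 0]
BINARY_OP - → 36 - 0 = 36. Stack: [36]
STORE_FAST m → m=36. Stack: []
LOAD_FAST_LOAD_FAST b,a → push -8,18. Stack: [-8, 18]
BINARY_OP | → -8 | 18 = -6. Stack: [-6]
STORE_FAST u → u=-6. Stack: []
LOAD_CONST → push 6. Stack: [6]
LOAD_FAST b → push -8. Stack: [6, -8]
BINARY_OP - → 6 - -8 = 14. Stack: [14]
STORE_FAST u → u=14. Stack: []
LOAD_FAST_LOAD_FAST u,a → push 14,18. Stack: [14, 18]
BINARY_OP * → 14 * 18 = 252. Stack: [252]
LOAD_FAST b → push -8. Stack: [252, -8]
BINARY_OP * → 252 * -8 = -2016. Stack: [-2016]
STORE_FAST z → z=-2016. Stack: []
LOAD_CONST → push 1. Stack: [1]
LOAD_FAST a → push 18. Stack: [1, 18]
BINARY_OP * → 1 * 18 = 18. Stack: [18]
LOAD_CONST → push 3. Stack: [18, 3]
LOAD_FAST u → push 14. Stack: [18, 3, 14]
BINARY_OP * → 3 * 14 = 42. Stack: [18, 42]
BINARY_OP ^ → 18 ^ 42 = 56. Stack: [56]
STORE_FAST m → m=56. Stack: []
LOAD_FAST z → push -2016. Stack: [-2016]
LOAD_CONST → push 5. Stack: [-2016, 5]
BINARY_OP * → -2016 * 5 = -10080. Stack: [-10080]
RETURN_VALUE → return -10080.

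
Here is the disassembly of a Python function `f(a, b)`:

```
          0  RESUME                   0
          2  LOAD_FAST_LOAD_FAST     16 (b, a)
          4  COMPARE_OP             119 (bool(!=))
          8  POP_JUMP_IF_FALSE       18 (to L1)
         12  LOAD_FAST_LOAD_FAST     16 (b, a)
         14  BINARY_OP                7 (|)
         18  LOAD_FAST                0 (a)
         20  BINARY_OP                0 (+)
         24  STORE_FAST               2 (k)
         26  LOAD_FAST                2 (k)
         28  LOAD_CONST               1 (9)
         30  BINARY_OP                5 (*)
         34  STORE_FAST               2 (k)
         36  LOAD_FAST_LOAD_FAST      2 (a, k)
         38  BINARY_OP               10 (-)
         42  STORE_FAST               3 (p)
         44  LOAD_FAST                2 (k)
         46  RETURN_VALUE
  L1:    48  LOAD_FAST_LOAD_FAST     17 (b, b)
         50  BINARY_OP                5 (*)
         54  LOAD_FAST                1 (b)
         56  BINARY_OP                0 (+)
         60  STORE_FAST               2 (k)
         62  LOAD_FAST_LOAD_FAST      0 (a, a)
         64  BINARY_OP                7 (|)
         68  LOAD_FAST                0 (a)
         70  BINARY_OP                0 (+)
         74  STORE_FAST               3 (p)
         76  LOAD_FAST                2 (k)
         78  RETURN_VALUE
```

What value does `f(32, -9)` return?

207

LOAD_FAST_LOAD_FAST b,a → push -9,32. Stack: [-9, 32]
COMPARE_OP bool(!=) → -9 vs 32 = True. Stack: [True]
POP_JUMP_IF_FALSE → pop True; no jump. Stack: []
LOAD_FAST_LOAD_FAST b,a → push -9,32. Stack: [-9, 32]
BINARY_OP | → -9 | 32 = -9. Stack: [-9]
LOAD_FAST a → push 32. Stack: [-9, 32]
BINARY_OP + → -9 + 32 = 23. Stack: [23]
STORE_FAST k → k=23. Stack: []
LOAD_FAST k → push 23. Stack: [23]
LOAD_CONST → push 9. Stack: [23, 9]
BINARY_OP * → 23 * 9 = 207. Stack: [207]
STORE_FAST k → k=207. Stack: []
LOAD_FAST_LOAD_FAST a,k → push 32,207. Stack: [32, 207]
BINARY_OP - → 32 - 207 = -175. Stack: [-175]
STORE_FAST p → p=-175. Stack: []
LOAD_FAST k → push 207. Stack: [207]
RETURN_VALUE → return 207.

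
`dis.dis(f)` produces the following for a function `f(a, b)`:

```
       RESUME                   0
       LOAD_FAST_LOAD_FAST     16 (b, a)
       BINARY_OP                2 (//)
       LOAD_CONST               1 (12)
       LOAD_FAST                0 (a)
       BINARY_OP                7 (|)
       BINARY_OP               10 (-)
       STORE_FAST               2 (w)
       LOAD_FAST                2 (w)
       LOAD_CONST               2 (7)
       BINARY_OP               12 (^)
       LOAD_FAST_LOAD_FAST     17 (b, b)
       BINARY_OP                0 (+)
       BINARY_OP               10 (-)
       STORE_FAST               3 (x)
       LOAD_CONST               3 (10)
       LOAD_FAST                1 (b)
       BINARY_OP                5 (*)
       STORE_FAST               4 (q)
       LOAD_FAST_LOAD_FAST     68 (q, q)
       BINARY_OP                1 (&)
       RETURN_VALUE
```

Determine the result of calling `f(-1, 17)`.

LOAD_FAST_LOAD_FAST b,a → push 17,-1. Stack: [17, -1]
BINARY_OP // → 17 // -1 = -17. Stack: [-17]
LOAD_CONST → push 12. Stack: [-17, 12]
LOAD_FAST a → push -1. Stack: [-17, 12, -1]
BINARY_OP | → 12 | -1 = -1. Stack: [-17, -1]
BINARY_OP - → -17 - -1 = -16. Stack: [-16]
STORE_FAST w → w=-16. Stack: []
LOAD_FAST w → push -16. Stack: [-16]
LOAD_CONST → push 7. Stack: [-16, 7]
BINARY_OP ^ → -16 ^ 7 = -9. Stack: [-9]
LOAD_FAST_LOAD_FAST b,b → push 17,17. Stack: [-9, 17, 17]
BINARY_OP + → 17 + 17 = 34. Stack: [-9, 34]
BINARY_OP - → -9 - 34 = -43. Stack: [-43]
STORE_FAST x → x=-43. Stack: []
LOAD_CONST → push 10. Stack: [10]
LOAD_FAST b → push 17. Stack: [10, 17]
BINARY_OP * → 10 * 17 = 170. Stack: [170]
STORE_FAST q → q=170. Stack: []
LOAD_FAST_LOAD_FAST q,q → push 170,170. Stack: [170, 170]
BINARY_OP & → 170 & 170 = 170. Stack: [170]
RETURN_VALUE → return 170.

170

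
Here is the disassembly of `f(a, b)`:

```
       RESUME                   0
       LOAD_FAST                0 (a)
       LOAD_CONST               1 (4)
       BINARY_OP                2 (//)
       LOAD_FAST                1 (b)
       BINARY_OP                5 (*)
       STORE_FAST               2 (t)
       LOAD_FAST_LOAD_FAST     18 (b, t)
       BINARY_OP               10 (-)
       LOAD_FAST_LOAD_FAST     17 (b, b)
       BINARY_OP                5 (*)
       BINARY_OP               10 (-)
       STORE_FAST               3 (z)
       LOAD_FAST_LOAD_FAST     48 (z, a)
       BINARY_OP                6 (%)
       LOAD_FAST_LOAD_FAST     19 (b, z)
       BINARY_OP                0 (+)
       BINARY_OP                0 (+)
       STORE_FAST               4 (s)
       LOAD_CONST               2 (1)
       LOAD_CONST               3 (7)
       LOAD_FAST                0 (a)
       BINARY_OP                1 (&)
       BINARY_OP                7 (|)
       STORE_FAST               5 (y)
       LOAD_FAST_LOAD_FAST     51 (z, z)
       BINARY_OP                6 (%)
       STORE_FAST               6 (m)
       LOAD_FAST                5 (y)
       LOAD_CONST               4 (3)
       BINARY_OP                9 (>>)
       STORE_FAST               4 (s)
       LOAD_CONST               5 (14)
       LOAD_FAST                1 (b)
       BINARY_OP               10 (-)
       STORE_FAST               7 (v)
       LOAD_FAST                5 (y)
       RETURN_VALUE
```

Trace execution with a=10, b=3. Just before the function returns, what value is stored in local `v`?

11

LOAD_FAST a → push 10. Stack: [10]
LOAD_CONST → push 4. Stack: [10, 4]
BINARY_OP // → 10 // 4 = 2. Stack: [2]
LOAD_FAST b → push 3. Stack: [2, 3]
BINARY_OP * → 2 * 3 = 6. Stack: [6]
STORE_FAST t → t=6. Stack: []
LOAD_FAST_LOAD_FAST b,t → push 3,6. Stack: [3, 6]
BINARY_OP - → 3 - 6 = -3. Stack: [-3]
LOAD_FAST_LOAD_FAST b,b → push 3,3. Stack: [-3, 3, 3]
BINARY_OP * → 3 * 3 = 9. Stack: [-3, 9]
BINARY_OP - → -3 - 9 = -12. Stack: [-12]
STORE_FAST z → z=-12. Stack: []
LOAD_FAST_LOAD_FAST z,a → push -12,10. Stack: [-12, 10]
BINARY_OP % → -12 % 10 = 8. Stack: [8]
LOAD_FAST_LOAD_FAST b,z → push 3,-12. Stack: [8, 3, -12]
BINARY_OP + → 3 + -12 = -9. Stack: [8, -9]
BINARY_OP + → 8 + -9 = -1. Stack: [-1]
STORE_FAST s → s=-1. Stack: []
LOAD_CONST → push 1. Stack: [1]
LOAD_CONST → push 7. Stack: [1, 7]
LOAD_FAST a → push 10. Stack: [1, 7, 10]
BINARY_OP & → 7 & 10 = 2. Stack: [1, 2]
BINARY_OP | → 1 | 2 = 3. Stack: [3]
STORE_FAST y → y=3. Stack: []
LOAD_FAST_LOAD_FAST z,z → push -12,-12. Stack: [-12, -12]
BINARY_OP % → -12 % -12 = 0. Stack: [0]
STORE_FAST m → m=0. Stack: []
LOAD_FAST y → push 3. Stack: [3]
LOAD_CONST → push 3. Stack: [3, 3]
BINARY_OP >> → 3 >> 3 = 0. Stack: [0]
STORE_FAST s → s=0. Stack: []
LOAD_CONST → push 14. Stack: [14]
LOAD_FAST b → push 3. Stack: [14, 3]
BINARY_OP - → 14 - 3 = 11. Stack: [11]
STORE_FAST v → v=11. Stack: []
LOAD_FAST y → push 3. Stack: [3]
RETURN_VALUE → return 3.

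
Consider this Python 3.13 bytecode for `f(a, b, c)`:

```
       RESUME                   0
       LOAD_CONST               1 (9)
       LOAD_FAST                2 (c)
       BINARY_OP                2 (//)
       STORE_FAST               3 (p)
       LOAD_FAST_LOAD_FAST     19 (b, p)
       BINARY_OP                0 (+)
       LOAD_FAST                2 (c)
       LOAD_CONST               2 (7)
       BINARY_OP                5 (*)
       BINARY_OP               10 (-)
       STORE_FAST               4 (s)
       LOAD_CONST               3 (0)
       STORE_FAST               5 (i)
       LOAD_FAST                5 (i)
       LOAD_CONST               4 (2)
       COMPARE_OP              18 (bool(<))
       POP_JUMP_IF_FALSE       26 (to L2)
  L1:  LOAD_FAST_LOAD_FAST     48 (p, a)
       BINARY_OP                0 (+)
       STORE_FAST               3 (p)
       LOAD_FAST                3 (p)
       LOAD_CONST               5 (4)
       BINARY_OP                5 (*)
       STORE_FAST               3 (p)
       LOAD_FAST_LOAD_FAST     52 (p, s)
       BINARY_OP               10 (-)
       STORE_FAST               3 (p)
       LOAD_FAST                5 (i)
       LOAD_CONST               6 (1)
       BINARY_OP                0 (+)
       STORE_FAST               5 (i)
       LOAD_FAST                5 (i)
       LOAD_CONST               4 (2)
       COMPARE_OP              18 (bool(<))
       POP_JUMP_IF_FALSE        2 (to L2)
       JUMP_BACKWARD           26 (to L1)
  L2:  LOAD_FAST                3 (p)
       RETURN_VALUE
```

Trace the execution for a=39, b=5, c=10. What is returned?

1105

LOAD_CONST → push 9. Stack: [9]
LOAD_FAST c → push 10. Stack: [9, 10]
BINARY_OP // → 9 // 10 = 0. Stack: [0]
STORE_FAST p → p=0. Stack: []
LOAD_FAST_LOAD_FAST b,p → push 5,0. Stack: [5, 0]
BINARY_OP + → 5 + 0 = 5. Stack: [5]
LOAD_FAST c → push 10. Stack: [5, 10]
LOAD_CONST → push 7. Stack: [5, 10, 7]
BINARY_OP * → 10 * 7 = 70. Stack: [5, 70]
BINARY_OP - → 5 - 70 = -65. Stack: [-65]
STORE_FAST s → s=-65. Stack: []
LOAD_CONST → push 0. Stack: [0]
STORE_FAST i → i=0. Stack: []
LOAD_FAST i → push 0. Stack: [0]
LOAD_CONST → push 2. Stack: [0, 2]
COMPARE_OP bool(<) → 0 vs 2 = True. Stack: [True]
POP_JUMP_IF_FALSE → pop True; no jump. Stack: []
LOAD_FAST_LOAD_FAST p,a → push 0,39. Stack: [0, 39]
BINARY_OP + → 0 + 39 = 39. Stack: [39]
STORE_FAST p → p=39. Stack: []
LOAD_FAST p → push 39. Stack: [39]
LOAD_CONST → push 4. Stack: [39, 4]
BINARY_OP * → 39 * 4 = 156. Stack: [156]
STORE_FAST p → p=156. Stack: []
LOAD_FAST_LOAD_FAST p,s → push 156,-65. Stack: [156, -65]
BINARY_OP - → 156 - -65 = 221. Stack: [221]
STORE_FAST p → p=221. Stack: []
LOAD_FAST i → push 0. Stack: [0]
LOAD_CONST → push 1. Stack: [0, 1]
BINARY_OP + → 0 + 1 = 1. Stack: [1]
STORE_FAST i → i=1. Stack: []
LOAD_FAST i → push 1. Stack: [1]
LOAD_CONST → push 2. Stack: [1, 2]
COMPARE_OP bool(<) → 1 vs 2 = True. Stack: [True]
POP_JUMP_IF_FALSE → pop True; no jump. Stack: []
LOAD_FAST_LOAD_FAST p,a → push 221,39. Stack: [221, 39]
BINARY_OP + → 221 + 39 = 260. Stack: [260]
STORE_FAST p → p=260. Stack: []
LOAD_FAST p → push 260. Stack: [260]
LOAD_CONST → push 4. Stack: [260, 4]
BINARY_OP * → 260 * 4 = 1040. Stack: [1040]
STORE_FAST p → p=1040. Stack: []
LOAD_FAST_LOAD_FAST p,s → push 1040,-65. Stack: [1040, -65]
BINARY_OP - → 1040 - -65 = 1105. Stack: [1105]
STORE_FAST p → p=1105. Stack: []
LOAD_FAST i → push 1. Stack: [1]
LOAD_CONST → push 1. Stack: [1, 1]
BINARY_OP + → 1 + 1 = 2. Stack: [2]
STORE_FAST i → i=2. Stack: []
LOAD_FAST i → push 2. Stack: [2]
LOAD_CONST → push 2. Stack: [2, 2]
COMPARE_OP bool(<) → 2 vs 2 = False. Stack: [False]
POP_JUMP_IF_FALSE → pop False; jump. Stack: []
LOAD_FAST p → push 1105. Stack: [1105]
RETURN_VALUE → return 1105.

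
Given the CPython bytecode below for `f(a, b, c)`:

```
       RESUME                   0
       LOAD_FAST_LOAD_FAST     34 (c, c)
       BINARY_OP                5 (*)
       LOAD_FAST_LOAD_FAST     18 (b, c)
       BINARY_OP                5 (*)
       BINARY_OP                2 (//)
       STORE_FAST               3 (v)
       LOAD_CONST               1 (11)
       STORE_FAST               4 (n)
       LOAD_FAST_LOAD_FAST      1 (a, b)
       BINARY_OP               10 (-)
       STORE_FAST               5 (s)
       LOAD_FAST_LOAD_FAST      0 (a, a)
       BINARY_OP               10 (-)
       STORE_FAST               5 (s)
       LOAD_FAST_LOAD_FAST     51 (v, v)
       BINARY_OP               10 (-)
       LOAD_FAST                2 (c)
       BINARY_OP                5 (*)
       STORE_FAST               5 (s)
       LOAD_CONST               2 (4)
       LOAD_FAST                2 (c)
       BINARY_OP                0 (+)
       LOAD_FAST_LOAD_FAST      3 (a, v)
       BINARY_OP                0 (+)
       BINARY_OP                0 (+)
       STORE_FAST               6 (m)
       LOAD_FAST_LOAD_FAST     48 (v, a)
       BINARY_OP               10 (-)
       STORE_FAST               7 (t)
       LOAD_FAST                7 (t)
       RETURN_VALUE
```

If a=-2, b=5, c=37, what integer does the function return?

LOAD_FAST_LOAD_FAST c,c → push 37,37. Stack: [37, 37]
BINARY_OP * → 37 * 37 = 1369. Stack: [1369]
LOAD_FAST_LOAD_FAST b,c → push 5,37. Stack: [1369, 5, 37]
BINARY_OP * → 5 * 37 = 185. Stack: [1369, 185]
BINARY_OP // → 1369 // 185 = 7. Stack: [7]
STORE_FAST v → v=7. Stack: []
LOAD_CONST → push 11. Stack: [11]
STORE_FAST n → n=11. Stack: []
LOAD_FAST_LOAD_FAST a,b → push -2,5. Stack: [-2, 5]
BINARY_OP - → -2 - 5 = -7. Stack: [-7]
STORE_FAST s → s=-7. Stack: []
LOAD_FAST_LOAD_FAST a,a → push -2,-2. Stack: [-2, -2]
BINARY_OP - → -2 - -2 = 0. Stack: [0]
STORE_FAST s → s=0. Stack: []
LOAD_FAST_LOAD_FAST v,v → push 7,7. Stack: [7, 7]
BINARY_OP - → 7 - 7 = 0. Stack: [0]
LOAD_FAST c → push 37. Stack: [0, 37]
BINARY_OP * → 0 * 37 = 0. Stack: [0]
STORE_FAST s → s=0. Stack: []
LOAD_CONST → push 4. Stack: [4]
LOAD_FAST c → push 37. Stack: [4, 37]
BINARY_OP + → 4 + 37 = 41. Stack: [41]
LOAD_FAST_LOAD_FAST a,v → push -2,7. Stack: [41, -2, 7]
BINARY_OP + → -2 + 7 = 5. Stack: [41, 5]
BINARY_OP + → 41 + 5 = 46. Stack: [46]
STORE_FAST m → m=46. Stack: []
LOAD_FAST_LOAD_FAST v,a → push 7,-2. Stack: [7, -2]
BINARY_OP - → 7 - -2 = 9. Stack: [9]
STORE_FAST t → t=9. Stack: []
LOAD_FAST t → push 9. Stack: [9]
RETURN_VALUE → return 9.

9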